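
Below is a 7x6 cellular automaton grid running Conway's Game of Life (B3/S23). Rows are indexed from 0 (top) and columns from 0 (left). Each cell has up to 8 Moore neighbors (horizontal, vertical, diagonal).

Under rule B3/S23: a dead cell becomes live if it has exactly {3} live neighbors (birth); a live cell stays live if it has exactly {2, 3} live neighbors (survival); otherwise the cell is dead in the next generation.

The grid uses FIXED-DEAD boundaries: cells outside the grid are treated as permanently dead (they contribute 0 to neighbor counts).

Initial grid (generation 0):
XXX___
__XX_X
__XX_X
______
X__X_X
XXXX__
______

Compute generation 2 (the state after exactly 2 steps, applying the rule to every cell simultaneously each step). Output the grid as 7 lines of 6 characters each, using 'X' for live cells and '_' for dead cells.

Answer: __X___
_X____
__XX__
_X____
X_____
X___X_
X_____

Derivation:
Simulating step by step:
Generation 0 (given above): 16 live cells
Generation 1: 17 live cells
_XXX__
______
__XX__
__XX__
X__XX_
XXXXX_
_XX___
Generation 2: 9 live cells
(generation 2 grid is the final answer)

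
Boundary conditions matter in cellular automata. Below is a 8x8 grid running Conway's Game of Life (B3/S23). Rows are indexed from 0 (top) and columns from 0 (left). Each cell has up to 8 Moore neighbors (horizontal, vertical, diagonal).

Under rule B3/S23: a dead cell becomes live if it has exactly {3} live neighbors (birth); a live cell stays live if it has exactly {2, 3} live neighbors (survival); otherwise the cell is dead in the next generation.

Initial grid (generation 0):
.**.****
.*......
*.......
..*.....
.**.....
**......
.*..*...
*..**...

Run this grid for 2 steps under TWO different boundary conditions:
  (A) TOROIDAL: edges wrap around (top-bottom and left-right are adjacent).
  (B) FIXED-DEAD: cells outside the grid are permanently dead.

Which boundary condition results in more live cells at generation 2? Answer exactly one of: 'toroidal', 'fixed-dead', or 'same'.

Under TOROIDAL boundary, generation 2:
..***...
...**..*
**....*.
..*.....
........
*.......
.***....
........
Population = 14

Under FIXED-DEAD boundary, generation 2:
*.*..**.
*....**.
*.......
..*.....
........
*.......
.**.*...
....*...
Population = 14

Comparison: toroidal=14, fixed-dead=14 -> same

Answer: same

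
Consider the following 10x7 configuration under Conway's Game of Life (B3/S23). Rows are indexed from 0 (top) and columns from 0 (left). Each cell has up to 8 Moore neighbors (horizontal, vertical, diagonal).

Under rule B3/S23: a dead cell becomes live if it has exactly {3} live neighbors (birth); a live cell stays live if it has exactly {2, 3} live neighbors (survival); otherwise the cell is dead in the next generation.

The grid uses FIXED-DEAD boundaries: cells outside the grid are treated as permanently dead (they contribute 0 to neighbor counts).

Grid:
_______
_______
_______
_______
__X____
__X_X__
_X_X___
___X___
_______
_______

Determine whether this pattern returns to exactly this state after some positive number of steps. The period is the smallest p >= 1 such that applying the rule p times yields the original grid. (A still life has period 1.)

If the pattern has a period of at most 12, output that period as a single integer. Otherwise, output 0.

Answer: 2

Derivation:
Simulating and comparing each generation to the original:
Gen 0 (original, given above): 6 live cells
Gen 1: 6 live cells, differs from original
Gen 2: 6 live cells, MATCHES original -> period = 2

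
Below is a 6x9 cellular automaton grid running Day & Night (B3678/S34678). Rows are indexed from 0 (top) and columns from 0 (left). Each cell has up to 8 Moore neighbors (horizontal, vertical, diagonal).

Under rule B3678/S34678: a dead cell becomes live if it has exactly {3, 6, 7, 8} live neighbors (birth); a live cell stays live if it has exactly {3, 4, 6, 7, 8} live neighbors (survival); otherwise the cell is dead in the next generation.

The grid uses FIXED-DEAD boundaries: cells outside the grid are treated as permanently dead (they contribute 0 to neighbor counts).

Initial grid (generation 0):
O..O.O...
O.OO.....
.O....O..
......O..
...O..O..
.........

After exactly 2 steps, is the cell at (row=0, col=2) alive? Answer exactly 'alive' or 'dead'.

Simulating step by step:
Generation 0 (given above): 11 live cells
Generation 1: 8 live cells
.OO.O....
..O.O....
..O......
.....O.O.
.........
.........
Generation 2: 2 live cells
.........
..O......
...O.....
.........
.........
.........

Cell (0,2) at generation 2: 0 -> dead

Answer: dead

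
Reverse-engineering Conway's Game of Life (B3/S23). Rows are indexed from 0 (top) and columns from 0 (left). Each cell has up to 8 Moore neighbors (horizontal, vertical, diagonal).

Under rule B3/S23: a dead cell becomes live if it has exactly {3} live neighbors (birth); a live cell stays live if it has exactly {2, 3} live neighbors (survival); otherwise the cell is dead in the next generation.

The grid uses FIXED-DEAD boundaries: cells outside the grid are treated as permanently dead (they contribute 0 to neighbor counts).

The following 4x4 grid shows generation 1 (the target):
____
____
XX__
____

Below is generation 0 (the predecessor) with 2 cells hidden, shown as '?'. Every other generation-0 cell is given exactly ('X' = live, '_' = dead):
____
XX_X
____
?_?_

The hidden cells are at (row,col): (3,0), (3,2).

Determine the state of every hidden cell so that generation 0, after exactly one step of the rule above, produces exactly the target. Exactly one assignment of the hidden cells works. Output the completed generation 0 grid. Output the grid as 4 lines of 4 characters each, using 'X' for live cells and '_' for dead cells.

Hidden generation-0 cells (in order): (3,0), (3,2).
A hidden cell only influences target cells in its own 3x3 neighborhood. Try each of the 2^2 = 4 assignments, step the completed generation 0 forward once under B3/S23, and compare with the target:
  (3,0)=_ (3,2)=_ -> step gives (2,0)='_' but target has 'X' -> reject
  (3,0)=_ (3,2)=X -> step gives (2,0)='_' but target has 'X' -> reject
  (3,0)=X (3,2)=_ -> step reproduces the target at every cell -> ACCEPT
  (3,0)=X (3,2)=X -> step gives (2,1)='_' but target has 'X' -> reject
Unique solution: (3,0)=live, (3,2)=dead.
Check: live-neighbor counts of every cell in the completed generation 0:
2221
1120
3321
0100
Applying B3/S23 to generation 0 with these counts gives:
____
____
XX__
____
which matches the target exactly.

Answer: ____
XX_X
____
X___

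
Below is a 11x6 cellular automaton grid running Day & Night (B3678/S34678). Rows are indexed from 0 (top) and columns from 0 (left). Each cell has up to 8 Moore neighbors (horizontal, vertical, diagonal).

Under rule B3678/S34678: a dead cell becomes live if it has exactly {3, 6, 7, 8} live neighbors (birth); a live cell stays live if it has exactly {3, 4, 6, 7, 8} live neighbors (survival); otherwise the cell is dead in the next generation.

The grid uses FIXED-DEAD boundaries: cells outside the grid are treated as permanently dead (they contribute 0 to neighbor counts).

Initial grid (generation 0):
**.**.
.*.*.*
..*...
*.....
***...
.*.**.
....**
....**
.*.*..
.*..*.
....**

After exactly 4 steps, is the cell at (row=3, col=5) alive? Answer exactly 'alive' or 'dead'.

Simulating step by step:
Generation 0 (given above): 25 live cells
Generation 1: 25 live cells
....*.
**.*..
.*....
..*...
****..
**.***
.....*
...***
..*..*
..****
......
Generation 2: 25 live cells
......
..*...
**....
*.**..
*..*..
**.**.
..*.**
....**
..****
...**.
...**.
Generation 3: 22 live cells
......
.*....
.*.*..
*.*...
*..*..
.*.***
.*...*
..***.
....**
...**.
...**.
Generation 4: 18 live cells
......
..*...
**....
..**..
...*..
*...*.
....**
...**.
..**.*
...*..
...**.

Cell (3,5) at generation 4: 0 -> dead

Answer: dead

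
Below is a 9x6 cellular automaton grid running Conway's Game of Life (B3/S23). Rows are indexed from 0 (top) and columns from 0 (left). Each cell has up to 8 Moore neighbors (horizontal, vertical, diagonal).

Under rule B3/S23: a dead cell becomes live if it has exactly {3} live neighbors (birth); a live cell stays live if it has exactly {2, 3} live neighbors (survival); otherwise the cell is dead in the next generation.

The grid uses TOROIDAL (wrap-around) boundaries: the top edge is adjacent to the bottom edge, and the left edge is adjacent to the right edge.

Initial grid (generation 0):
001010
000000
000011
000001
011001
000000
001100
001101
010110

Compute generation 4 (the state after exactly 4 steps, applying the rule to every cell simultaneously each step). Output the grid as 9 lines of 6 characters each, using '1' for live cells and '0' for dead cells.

Simulating step by step:
Generation 0 (given above): 16 live cells
Generation 1: 17 live cells
001010
000111
000011
000001
100000
010100
001110
010000
010001
Generation 2: 21 live cells
101000
000000
100100
100011
100000
010110
010110
110110
111000
Generation 3: 18 live cells
101000
010000
100010
110010
110100
110111
010000
000010
000000
Generation 4: 15 live cells
(generation 4 grid is the final answer)

Answer: 010000
110001
100000
001110
000100
000111
011100
000000
000000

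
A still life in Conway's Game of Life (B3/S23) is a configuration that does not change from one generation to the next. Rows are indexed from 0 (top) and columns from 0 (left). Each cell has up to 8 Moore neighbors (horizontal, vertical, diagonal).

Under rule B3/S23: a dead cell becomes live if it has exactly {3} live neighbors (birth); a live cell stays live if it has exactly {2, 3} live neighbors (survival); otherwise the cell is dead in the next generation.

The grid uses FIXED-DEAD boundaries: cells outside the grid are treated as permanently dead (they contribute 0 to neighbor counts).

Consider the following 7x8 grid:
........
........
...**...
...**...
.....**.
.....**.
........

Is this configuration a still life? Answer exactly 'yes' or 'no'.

Answer: no

Derivation:
Compute generation 1 and compare to generation 0 (given above):
Generation 1:
........
........
...**...
...*....
......*.
.....**.
........
Cell (3,4) differs: gen0=1 vs gen1=0 -> NOT a still life.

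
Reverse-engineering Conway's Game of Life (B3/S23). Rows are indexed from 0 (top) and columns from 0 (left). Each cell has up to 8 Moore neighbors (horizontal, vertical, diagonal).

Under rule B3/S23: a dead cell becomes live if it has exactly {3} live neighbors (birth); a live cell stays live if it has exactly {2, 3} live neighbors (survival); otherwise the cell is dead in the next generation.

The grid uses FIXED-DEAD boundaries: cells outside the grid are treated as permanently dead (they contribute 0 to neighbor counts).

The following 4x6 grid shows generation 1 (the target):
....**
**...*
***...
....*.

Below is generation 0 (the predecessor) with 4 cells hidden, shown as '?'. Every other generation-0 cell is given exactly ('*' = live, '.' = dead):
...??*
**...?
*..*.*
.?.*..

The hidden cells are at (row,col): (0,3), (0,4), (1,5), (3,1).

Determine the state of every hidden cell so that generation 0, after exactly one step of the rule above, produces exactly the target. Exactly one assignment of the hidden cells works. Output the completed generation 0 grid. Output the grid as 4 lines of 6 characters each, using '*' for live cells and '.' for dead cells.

Hidden generation-0 cells (in order): (0,3), (0,4), (1,5), (3,1).
A hidden cell only influences target cells in its own 3x3 neighborhood. Try each of the 2^4 = 16 assignments, step the completed generation 0 forward once under B3/S23, and compare with the target:
  (0,3)=. (0,4)=. (1,5)=. (3,1)=. -> step gives (0,4)='.' but target has '*' -> reject
  (0,3)=. (0,4)=. (1,5)=. (3,1)=* -> step gives (0,4)='.' but target has '*' -> reject
  (0,3)=. (0,4)=. (1,5)=* (3,1)=. -> step gives (0,4)='.' but target has '*' -> reject
  (0,3)=. (0,4)=. (1,5)=* (3,1)=* -> step gives (0,4)='.' but target has '*' -> reject
  (0,3)=. (0,4)=* (1,5)=. (3,1)=. -> step gives (0,4)='.' but target has '*' -> reject
  (0,3)=. (0,4)=* (1,5)=. (3,1)=* -> step gives (0,4)='.' but target has '*' -> reject
  (0,3)=. (0,4)=* (1,5)=* (3,1)=. -> step reproduces the target at every cell -> ACCEPT
  (0,3)=. (0,4)=* (1,5)=* (3,1)=* -> step gives (2,1)='.' but target has '*' -> reject
  (0,3)=* (0,4)=. (1,5)=. (3,1)=. -> step gives (0,4)='.' but target has '*' -> reject
  (0,3)=* (0,4)=. (1,5)=. (3,1)=* -> step gives (0,4)='.' but target has '*' -> reject
  (0,3)=* (0,4)=. (1,5)=* (3,1)=. -> step gives (0,5)='.' but target has '*' -> reject
  (0,3)=* (0,4)=. (1,5)=* (3,1)=* -> step gives (0,5)='.' but target has '*' -> reject
  (0,3)=* (0,4)=* (1,5)=. (3,1)=. -> step gives (0,5)='.' but target has '*' -> reject
  (0,3)=* (0,4)=* (1,5)=. (3,1)=* -> step gives (0,5)='.' but target has '*' -> reject
  (0,3)=* (0,4)=* (1,5)=* (3,1)=. -> step gives (1,2)='*' but target has '.' -> reject
  (0,3)=* (0,4)=* (1,5)=* (3,1)=* -> step gives (1,2)='*' but target has '.' -> reject
Unique solution: (0,3)=dead, (0,4)=live, (1,5)=live, (3,1)=dead.
Check: live-neighbor counts of every cell in the completed generation 0:
221122
222253
233141
112131
Applying B3/S23 to generation 0 with these counts gives:
....**
**...*
***...
....*.
which matches the target exactly.

Answer: ....**
**...*
*..*.*
...*..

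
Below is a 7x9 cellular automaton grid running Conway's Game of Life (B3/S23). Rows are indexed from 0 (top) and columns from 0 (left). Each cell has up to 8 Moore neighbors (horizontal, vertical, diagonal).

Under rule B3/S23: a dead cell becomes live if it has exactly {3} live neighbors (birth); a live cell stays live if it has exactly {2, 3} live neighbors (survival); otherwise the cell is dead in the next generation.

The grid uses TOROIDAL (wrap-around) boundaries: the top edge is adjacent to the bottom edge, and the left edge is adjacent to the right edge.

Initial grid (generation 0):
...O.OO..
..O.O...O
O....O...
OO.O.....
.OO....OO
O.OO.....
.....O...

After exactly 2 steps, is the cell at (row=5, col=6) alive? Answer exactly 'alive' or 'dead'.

Answer: dead

Derivation:
Simulating step by step:
Generation 0 (given above): 19 live cells
Generation 1: 20 live cells
...O.OO..
...OO.O..
O.OOO...O
.........
........O
O.OO....O
..OO.OO..
Generation 2: 22 live cells
.......O.
......OO.
..O.OO...
O..O....O
O.......O
OOOOO..OO
.O...OOO.

Cell (5,6) at generation 2: 0 -> dead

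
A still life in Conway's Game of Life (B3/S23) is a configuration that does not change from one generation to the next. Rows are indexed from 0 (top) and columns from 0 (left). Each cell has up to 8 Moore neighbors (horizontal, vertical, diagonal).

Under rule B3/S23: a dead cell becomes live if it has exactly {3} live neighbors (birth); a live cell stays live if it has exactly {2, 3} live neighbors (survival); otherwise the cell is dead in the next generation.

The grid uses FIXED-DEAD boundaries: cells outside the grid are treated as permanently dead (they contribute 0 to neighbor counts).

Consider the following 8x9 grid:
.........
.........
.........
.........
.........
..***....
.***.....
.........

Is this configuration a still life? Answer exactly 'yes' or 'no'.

Compute generation 1 and compare to generation 0 (given above):
Generation 1:
.........
.........
.........
.........
...*.....
.*..*....
.*..*....
..*......
Cell (4,3) differs: gen0=0 vs gen1=1 -> NOT a still life.

Answer: no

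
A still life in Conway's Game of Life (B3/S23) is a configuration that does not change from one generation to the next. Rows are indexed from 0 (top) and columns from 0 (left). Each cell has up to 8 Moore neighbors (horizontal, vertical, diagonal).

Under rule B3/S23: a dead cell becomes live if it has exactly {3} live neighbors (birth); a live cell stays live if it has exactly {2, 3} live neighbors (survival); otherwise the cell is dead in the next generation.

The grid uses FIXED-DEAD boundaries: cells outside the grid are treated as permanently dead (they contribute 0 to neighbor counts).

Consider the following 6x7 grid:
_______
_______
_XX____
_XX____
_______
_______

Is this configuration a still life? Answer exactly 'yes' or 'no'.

Answer: yes

Derivation:
Compute generation 1 and compare to generation 0 (given above):
Generation 1:
_______
_______
_XX____
_XX____
_______
_______
The grids are IDENTICAL -> still life.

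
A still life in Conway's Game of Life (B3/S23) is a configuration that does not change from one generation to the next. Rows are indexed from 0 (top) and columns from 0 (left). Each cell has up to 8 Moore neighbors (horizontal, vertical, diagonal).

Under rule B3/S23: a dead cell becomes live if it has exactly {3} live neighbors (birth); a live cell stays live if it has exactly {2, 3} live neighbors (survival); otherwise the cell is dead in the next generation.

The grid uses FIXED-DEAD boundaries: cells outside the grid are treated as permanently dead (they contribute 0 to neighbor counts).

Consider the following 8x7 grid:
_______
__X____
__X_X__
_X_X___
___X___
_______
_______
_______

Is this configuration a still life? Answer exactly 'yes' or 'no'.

Compute generation 1 and compare to generation 0 (given above):
Generation 1:
_______
___X___
_XX____
___XX__
__X____
_______
_______
_______
Cell (1,2) differs: gen0=1 vs gen1=0 -> NOT a still life.

Answer: no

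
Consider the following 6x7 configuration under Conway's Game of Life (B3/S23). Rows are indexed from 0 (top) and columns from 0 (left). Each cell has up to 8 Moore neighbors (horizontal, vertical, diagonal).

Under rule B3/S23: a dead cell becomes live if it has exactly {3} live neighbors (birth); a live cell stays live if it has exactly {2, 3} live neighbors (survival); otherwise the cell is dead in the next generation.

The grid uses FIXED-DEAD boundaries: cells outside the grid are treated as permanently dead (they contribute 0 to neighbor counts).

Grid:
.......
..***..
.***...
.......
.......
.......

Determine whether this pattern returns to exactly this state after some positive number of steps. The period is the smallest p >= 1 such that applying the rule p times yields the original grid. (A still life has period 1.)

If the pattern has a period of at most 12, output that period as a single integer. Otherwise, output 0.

Simulating and comparing each generation to the original:
Gen 0 (original, given above): 6 live cells
Gen 1: 6 live cells, differs from original
Gen 2: 6 live cells, MATCHES original -> period = 2

Answer: 2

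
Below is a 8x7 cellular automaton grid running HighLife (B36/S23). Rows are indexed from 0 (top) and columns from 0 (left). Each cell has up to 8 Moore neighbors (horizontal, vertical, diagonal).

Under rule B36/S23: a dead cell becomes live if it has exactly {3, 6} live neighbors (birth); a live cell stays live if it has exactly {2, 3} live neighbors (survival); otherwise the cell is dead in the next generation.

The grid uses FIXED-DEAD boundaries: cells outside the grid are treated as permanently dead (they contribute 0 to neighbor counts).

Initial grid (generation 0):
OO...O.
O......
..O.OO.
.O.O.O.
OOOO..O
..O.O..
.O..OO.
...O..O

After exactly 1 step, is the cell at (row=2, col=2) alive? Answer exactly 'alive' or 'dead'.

Simulating step by step:
Generation 0 (given above): 22 live cells
Generation 1: 23 live cells
OO.....
O...OO.
.OOOOO.
O.O..OO
O....O.
O...O..
..O.OO.
....OO.

Cell (2,2) at generation 1: 1 -> alive

Answer: alive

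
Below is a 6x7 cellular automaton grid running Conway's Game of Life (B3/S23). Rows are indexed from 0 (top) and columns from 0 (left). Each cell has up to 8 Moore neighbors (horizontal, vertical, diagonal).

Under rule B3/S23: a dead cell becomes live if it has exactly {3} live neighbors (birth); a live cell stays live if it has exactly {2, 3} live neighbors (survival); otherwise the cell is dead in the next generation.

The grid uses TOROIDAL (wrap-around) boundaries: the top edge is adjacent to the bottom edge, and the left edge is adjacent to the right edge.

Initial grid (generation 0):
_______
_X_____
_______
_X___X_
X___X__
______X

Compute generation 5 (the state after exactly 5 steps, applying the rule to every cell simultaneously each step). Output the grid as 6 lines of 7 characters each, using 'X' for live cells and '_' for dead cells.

Simulating step by step:
Generation 0 (given above): 6 live cells
Generation 1: 3 live cells
_______
_______
_______
_______
X____XX
_______
Generation 2: 3 live cells
_______
_______
_______
______X
______X
______X
Generation 3: 3 live cells
_______
_______
_______
_______
X____XX
_______
Generation 4: 3 live cells
_______
_______
_______
______X
______X
______X
Generation 5: 3 live cells
(generation 5 grid is the final answer)

Answer: _______
_______
_______
_______
X____XX
_______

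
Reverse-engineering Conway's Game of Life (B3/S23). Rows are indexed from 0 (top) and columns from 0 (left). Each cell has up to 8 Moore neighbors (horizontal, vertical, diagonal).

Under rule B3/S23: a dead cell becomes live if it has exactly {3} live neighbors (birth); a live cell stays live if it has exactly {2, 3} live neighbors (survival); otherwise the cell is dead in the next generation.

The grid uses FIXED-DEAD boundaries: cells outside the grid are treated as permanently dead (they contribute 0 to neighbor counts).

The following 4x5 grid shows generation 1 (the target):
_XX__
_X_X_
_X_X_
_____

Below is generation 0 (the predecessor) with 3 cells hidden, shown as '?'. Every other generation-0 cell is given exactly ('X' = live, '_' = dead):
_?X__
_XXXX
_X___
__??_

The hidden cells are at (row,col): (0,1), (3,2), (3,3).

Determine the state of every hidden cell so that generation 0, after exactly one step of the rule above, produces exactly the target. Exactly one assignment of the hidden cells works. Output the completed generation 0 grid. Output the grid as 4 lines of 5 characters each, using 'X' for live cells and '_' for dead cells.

Answer: __X__
_XXXX
_X___
_____

Derivation:
Hidden generation-0 cells (in order): (0,1), (3,2), (3,3).
A hidden cell only influences target cells in its own 3x3 neighborhood. Try each of the 2^3 = 8 assignments, step the completed generation 0 forward once under B3/S23, and compare with the target:
  (0,1)=_ (3,2)=_ (3,3)=_ -> step reproduces the target at every cell -> ACCEPT
  (0,1)=_ (3,2)=_ (3,3)=X -> step gives (2,3)='_' but target has 'X' -> reject
  (0,1)=_ (3,2)=X (3,3)=_ -> step gives (2,3)='_' but target has 'X' -> reject
  (0,1)=_ (3,2)=X (3,3)=X -> step gives (2,3)='_' but target has 'X' -> reject
  (0,1)=X (3,2)=_ (3,3)=_ -> step gives (0,2)='_' but target has 'X' -> reject
  (0,1)=X (3,2)=_ (3,3)=X -> step gives (0,2)='_' but target has 'X' -> reject
  (0,1)=X (3,2)=X (3,3)=_ -> step gives (0,2)='_' but target has 'X' -> reject
  (0,1)=X (3,2)=X (3,3)=X -> step gives (0,2)='_' but target has 'X' -> reject
Unique solution: (0,1)=dead, (3,2)=dead, (3,3)=dead.
Check: live-neighbor counts of every cell in the completed generation 0:
13342
23431
22432
11100
Applying B3/S23 to generation 0 with these counts gives:
_XX__
_X_X_
_X_X_
_____
which matches the target exactly.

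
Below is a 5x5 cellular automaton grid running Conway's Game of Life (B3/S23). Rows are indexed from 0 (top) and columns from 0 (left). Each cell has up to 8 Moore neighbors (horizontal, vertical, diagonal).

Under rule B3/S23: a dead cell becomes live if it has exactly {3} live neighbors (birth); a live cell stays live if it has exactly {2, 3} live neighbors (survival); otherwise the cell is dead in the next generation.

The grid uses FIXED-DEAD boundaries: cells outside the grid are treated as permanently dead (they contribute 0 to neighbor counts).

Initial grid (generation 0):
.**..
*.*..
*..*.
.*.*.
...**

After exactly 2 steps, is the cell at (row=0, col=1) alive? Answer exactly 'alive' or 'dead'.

Answer: alive

Derivation:
Simulating step by step:
Generation 0 (given above): 10 live cells
Generation 1: 11 live cells
.**..
*.**.
*..*.
...*.
..***
Generation 2: 11 live cells
.***.
*..*.
.*.**
.....
..***

Cell (0,1) at generation 2: 1 -> alive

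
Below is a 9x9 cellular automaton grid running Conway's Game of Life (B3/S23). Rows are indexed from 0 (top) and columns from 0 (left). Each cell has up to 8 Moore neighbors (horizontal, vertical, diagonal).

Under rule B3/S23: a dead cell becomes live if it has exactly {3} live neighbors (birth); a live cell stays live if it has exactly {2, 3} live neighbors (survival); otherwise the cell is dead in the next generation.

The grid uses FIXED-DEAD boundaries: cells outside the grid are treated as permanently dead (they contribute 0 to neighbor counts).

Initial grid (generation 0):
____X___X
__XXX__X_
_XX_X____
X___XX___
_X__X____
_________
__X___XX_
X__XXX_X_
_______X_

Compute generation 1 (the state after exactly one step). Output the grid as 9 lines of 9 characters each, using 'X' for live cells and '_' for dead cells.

Simulating step by step:
Generation 0 (given above): 23 live cells
Generation 1: 25 live cells
(generation 1 grid is the final answer)

Answer: ____X____
_XX_XX___
_XX______
X_X_XX___
____XX___
_________
___XXXXX_
___XXX_XX
____X_X__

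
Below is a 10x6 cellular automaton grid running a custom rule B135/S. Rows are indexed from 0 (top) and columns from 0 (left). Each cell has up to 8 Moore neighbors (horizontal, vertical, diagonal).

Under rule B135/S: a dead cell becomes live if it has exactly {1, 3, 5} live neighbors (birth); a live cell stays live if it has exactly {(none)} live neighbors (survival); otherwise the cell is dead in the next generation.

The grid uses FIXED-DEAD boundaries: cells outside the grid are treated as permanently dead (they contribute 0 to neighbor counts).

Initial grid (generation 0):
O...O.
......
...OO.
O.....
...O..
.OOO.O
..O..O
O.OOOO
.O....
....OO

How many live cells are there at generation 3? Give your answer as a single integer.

Simulating step by step:
Generation 0 (given above): 20 live cells
Generation 1: 27 live cells
.O.O.O
OOOOO.
OOO..O
.O.OOO
.O..OO
O.....
.O....
......
..O.O.
OOOO..
Generation 2: 15 live cells
O.O...
.....O
......
..O...
O.OO..
.O.O..
..O...
O...OO
.....O
.....O
Generation 3: 24 live cells
...OOO
O.OOO.
.OOOOO
OO.OO.
......
..O...
.O.OO.
..O...
OO.O..
......
Population at generation 3: 24

Answer: 24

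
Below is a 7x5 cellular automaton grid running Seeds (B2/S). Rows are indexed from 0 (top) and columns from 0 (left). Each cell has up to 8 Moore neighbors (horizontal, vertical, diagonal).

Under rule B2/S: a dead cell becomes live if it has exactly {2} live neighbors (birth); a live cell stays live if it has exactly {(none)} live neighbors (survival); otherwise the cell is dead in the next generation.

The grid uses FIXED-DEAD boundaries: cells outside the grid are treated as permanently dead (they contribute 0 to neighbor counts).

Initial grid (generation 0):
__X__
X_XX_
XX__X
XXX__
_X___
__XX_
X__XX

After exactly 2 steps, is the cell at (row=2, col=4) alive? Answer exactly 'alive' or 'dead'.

Answer: alive

Derivation:
Simulating step by step:
Generation 0 (given above): 16 live cells
Generation 1: 4 live cells
_____
____X
_____
___X_
_____
X____
_X___
Generation 2: 4 live cells
_____
_____
___XX
_____
_____
_X___
X____

Cell (2,4) at generation 2: 1 -> alive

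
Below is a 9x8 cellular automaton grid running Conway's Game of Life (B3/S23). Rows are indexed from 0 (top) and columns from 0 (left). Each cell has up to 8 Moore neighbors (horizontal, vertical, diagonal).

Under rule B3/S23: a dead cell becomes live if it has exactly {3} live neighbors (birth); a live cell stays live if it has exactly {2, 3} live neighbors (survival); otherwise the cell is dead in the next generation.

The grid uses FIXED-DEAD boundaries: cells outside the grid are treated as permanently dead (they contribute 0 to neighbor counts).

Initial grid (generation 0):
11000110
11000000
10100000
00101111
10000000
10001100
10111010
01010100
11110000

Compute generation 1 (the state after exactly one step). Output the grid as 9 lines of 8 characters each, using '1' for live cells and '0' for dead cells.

Simulating step by step:
Generation 0 (given above): 29 live cells
Generation 1: 24 live cells
(generation 1 grid is the final answer)

Answer: 11000000
00100000
10110110
00010110
01010000
10001100
10100010
00000100
11011000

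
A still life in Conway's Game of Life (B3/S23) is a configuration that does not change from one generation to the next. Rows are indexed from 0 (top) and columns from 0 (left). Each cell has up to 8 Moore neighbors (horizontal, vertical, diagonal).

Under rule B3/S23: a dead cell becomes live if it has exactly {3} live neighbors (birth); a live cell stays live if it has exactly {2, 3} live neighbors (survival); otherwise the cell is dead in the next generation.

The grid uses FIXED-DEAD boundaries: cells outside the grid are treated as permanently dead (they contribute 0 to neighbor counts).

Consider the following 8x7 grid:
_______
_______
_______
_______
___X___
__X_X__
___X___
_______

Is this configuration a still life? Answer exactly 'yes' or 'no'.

Compute generation 1 and compare to generation 0 (given above):
Generation 1:
_______
_______
_______
_______
___X___
__X_X__
___X___
_______
The grids are IDENTICAL -> still life.

Answer: yes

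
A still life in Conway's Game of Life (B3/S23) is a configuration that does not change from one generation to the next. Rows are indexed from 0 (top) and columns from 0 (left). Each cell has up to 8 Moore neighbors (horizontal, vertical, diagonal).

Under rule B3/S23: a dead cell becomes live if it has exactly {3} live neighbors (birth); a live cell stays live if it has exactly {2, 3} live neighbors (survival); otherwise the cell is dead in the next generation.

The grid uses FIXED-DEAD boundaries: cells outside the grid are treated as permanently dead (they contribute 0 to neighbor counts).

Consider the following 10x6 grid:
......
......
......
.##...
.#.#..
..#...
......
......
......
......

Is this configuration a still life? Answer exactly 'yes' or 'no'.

Answer: yes

Derivation:
Compute generation 1 and compare to generation 0 (given above):
Generation 1:
......
......
......
.##...
.#.#..
..#...
......
......
......
......
The grids are IDENTICAL -> still life.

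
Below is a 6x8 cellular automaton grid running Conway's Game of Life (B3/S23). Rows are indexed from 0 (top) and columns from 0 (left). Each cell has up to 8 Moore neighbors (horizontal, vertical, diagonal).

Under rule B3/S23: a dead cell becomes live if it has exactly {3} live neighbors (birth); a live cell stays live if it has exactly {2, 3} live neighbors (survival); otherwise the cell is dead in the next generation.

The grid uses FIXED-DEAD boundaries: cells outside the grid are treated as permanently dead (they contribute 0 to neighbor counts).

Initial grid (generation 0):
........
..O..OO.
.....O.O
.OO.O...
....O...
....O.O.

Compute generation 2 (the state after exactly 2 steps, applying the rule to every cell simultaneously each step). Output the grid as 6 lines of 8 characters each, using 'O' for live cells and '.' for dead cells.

Answer: ........
..OO.OO.
..O.....
........
...O....
........

Derivation:
Simulating step by step:
Generation 0 (given above): 11 live cells
Generation 1: 12 live cells
........
.....OO.
.OOOOO..
...OOO..
....O...
.....O..
Generation 2: 6 live cells
(generation 2 grid is the final answer)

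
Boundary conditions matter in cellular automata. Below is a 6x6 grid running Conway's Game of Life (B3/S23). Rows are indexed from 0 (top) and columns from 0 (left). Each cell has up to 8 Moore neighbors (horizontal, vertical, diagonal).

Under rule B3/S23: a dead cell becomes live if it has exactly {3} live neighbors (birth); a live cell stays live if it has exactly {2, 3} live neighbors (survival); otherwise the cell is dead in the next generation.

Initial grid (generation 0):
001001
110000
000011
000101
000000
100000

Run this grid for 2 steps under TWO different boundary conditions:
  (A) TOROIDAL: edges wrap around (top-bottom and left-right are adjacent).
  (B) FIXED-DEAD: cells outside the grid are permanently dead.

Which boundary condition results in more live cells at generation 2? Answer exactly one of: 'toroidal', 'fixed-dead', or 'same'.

Answer: toroidal

Derivation:
Under TOROIDAL boundary, generation 2:
100001
100010
000010
000011
000000
000000
Population = 7

Under FIXED-DEAD boundary, generation 2:
000000
000011
000000
000011
000000
000000
Population = 4

Comparison: toroidal=7, fixed-dead=4 -> toroidal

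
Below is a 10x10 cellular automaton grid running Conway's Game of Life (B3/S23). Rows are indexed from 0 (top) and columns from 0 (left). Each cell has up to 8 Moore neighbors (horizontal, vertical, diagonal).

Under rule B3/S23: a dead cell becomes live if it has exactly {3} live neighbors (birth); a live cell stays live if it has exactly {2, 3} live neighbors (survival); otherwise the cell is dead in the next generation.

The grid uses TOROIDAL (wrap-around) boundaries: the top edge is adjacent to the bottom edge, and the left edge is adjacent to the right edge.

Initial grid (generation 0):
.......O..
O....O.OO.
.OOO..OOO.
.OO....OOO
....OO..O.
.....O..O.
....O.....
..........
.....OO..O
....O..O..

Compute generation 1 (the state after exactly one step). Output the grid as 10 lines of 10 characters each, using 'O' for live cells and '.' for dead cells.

Simulating step by step:
Generation 0 (given above): 27 live cells
Generation 1: 20 live cells
(generation 1 grid is the final answer)

Answer: .......O..
.OO......O
...O......
OO..OO...O
....OOO...
.....O....
..........
.....O....
.....OO...
.....O.OO.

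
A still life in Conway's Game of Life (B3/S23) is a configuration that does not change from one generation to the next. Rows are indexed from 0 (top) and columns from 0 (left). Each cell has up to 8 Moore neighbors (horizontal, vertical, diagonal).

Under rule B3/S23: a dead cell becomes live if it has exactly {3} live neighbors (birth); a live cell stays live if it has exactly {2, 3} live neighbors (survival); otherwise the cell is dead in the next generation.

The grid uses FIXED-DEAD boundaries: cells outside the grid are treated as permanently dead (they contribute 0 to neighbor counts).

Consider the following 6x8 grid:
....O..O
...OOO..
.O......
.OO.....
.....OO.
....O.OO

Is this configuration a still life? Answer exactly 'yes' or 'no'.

Answer: no

Derivation:
Compute generation 1 and compare to generation 0 (given above):
Generation 1:
...OOO..
...OOO..
.O.OO...
.OO.....
.....OOO
......OO
Cell (0,3) differs: gen0=0 vs gen1=1 -> NOT a still life.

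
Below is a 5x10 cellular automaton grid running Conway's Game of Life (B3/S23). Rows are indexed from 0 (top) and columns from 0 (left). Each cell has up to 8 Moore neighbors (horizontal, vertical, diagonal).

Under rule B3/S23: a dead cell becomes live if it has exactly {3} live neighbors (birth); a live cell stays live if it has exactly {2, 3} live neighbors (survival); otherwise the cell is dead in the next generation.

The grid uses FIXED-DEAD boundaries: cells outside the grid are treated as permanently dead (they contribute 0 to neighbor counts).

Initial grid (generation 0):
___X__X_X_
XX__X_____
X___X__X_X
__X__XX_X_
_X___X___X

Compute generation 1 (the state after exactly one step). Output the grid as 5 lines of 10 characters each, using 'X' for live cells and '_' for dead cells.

Simulating step by step:
Generation 0 (given above): 17 live cells
Generation 1: 22 live cells
(generation 1 grid is the final answer)

Answer: __________
XX_XXX_XX_
X__XX_XXX_
_X__XXXXXX
_____XX___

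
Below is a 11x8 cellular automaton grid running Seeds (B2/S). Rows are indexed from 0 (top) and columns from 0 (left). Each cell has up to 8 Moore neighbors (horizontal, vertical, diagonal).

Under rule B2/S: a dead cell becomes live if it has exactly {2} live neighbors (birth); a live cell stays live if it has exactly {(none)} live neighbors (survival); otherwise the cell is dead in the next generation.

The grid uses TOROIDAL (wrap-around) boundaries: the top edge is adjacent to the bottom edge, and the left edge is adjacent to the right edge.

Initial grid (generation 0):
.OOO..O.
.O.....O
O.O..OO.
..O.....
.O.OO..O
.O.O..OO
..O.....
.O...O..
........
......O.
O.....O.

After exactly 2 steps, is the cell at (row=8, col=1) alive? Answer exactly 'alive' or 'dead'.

Answer: dead

Derivation:
Simulating step by step:
Generation 0 (given above): 25 live cells
Generation 1: 14 live cells
.....O..
....O...
...O....
........
.....O..
.....O..
...OOO.O
..O.....
.....OO.
.....O..
...O....
Generation 2: 13 live cells
...O....
...O.O..
....O...
....O...
....O.O.
...O....
..O.....
.......O
....O...
........
.....OO.

Cell (8,1) at generation 2: 0 -> dead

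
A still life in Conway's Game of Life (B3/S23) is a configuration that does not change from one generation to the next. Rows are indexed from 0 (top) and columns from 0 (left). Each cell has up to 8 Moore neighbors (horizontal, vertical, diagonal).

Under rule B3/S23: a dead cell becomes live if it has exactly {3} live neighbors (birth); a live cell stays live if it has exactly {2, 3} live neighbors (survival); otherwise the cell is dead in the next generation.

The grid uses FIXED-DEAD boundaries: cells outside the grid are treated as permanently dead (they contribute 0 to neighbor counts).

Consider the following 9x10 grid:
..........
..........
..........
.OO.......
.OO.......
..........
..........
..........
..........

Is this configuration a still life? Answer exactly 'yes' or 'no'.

Answer: yes

Derivation:
Compute generation 1 and compare to generation 0 (given above):
Generation 1:
..........
..........
..........
.OO.......
.OO.......
..........
..........
..........
..........
The grids are IDENTICAL -> still life.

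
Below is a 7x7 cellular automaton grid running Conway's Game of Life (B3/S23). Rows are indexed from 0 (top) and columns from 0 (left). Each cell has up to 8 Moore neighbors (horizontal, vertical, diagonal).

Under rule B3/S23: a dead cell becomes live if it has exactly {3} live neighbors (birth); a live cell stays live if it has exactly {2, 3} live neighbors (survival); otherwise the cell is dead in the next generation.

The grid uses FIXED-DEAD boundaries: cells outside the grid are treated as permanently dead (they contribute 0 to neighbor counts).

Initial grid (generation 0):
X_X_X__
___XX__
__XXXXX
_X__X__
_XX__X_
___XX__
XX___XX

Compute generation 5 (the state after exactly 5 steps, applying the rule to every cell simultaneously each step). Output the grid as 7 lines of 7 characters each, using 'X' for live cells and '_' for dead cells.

Simulating step by step:
Generation 0 (given above): 21 live cells
Generation 1: 14 live cells
____X__
_X_____
__X____
_X____X
_XX__X_
X__XX_X
____XX_
Generation 2: 17 live cells
_______
_______
_XX____
_X_____
XXXXXXX
_XXX__X
___XXX_
Generation 3: 13 live cells
_______
_______
_XX____
____XX_
X___XXX
X_____X
___XXX_
Generation 4: 10 live cells
_______
_______
_______
_X_XX_X
____X_X
___X__X
____XX_
Generation 5: 9 live cells
(generation 5 grid is the final answer)

Answer: _______
_______
_______
___XX__
__X_X_X
___X__X
____XX_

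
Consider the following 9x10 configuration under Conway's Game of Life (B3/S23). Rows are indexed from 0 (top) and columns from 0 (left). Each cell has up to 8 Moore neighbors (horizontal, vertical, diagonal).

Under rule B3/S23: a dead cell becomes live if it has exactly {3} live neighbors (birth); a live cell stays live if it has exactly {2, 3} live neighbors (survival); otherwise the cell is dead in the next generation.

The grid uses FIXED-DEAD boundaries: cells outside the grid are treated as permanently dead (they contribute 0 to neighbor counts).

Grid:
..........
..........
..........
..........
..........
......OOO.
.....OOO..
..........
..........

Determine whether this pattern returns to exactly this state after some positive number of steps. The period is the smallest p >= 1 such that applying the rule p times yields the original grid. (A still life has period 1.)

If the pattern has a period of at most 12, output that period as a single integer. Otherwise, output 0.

Answer: 2

Derivation:
Simulating and comparing each generation to the original:
Gen 0 (original, given above): 6 live cells
Gen 1: 6 live cells, differs from original
Gen 2: 6 live cells, MATCHES original -> period = 2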